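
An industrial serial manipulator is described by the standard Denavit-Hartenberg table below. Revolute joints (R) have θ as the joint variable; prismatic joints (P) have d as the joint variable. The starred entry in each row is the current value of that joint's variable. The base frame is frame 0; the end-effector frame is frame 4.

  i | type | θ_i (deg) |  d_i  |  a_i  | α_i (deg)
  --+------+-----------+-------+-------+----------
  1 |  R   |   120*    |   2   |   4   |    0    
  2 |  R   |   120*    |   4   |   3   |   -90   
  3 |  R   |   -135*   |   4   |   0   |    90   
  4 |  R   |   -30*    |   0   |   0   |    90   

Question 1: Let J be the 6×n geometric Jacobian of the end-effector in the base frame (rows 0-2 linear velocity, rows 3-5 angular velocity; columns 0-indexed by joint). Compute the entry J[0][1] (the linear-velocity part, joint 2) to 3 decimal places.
4.598

axis z_1 = (0.0000,0.0000,1.0000); lever o_n−o_1 = (1.9641,-4.5981,4.0000)
cross product → J_v[:, 1] = (4.5981,1.9641,-0.0000)
J_ω[:, 1] = z_1
entry J[0][1] = 4.5981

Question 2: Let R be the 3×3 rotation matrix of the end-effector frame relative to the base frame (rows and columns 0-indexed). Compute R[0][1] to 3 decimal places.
End-effector y-axis (col 1 of R) = (0.3536,0.6124,-0.7071)
R[0][1] = 0.3536

0.354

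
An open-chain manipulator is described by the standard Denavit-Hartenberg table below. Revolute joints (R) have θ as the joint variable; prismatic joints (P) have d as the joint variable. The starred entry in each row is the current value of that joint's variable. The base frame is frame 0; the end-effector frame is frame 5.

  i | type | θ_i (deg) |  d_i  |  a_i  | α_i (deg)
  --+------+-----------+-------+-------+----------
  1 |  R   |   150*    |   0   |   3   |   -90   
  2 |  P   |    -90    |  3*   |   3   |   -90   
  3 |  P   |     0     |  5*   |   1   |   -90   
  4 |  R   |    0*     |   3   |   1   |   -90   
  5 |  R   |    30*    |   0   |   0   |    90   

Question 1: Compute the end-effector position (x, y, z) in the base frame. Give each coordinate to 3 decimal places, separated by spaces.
after link 1: o_1 = (-2.5981, 1.5000, 0.0000)
after link 2: o_2 = (-4.0981, -1.0981, 3.0000)
after link 3: o_3 = (-8.4282, 1.4019, 4.0000)
after link 4: o_4 = (-6.9282, 4.0000, 5.0000)
after link 5: o_5 = (-6.9282, 4.0000, 5.0000)

-6.928 4.000 5.000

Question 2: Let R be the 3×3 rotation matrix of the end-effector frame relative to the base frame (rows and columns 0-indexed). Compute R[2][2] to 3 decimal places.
0.500

End-effector z-axis (col 2 of R) = (0.4330,0.7500,0.5000)
R[2][2] = 0.5000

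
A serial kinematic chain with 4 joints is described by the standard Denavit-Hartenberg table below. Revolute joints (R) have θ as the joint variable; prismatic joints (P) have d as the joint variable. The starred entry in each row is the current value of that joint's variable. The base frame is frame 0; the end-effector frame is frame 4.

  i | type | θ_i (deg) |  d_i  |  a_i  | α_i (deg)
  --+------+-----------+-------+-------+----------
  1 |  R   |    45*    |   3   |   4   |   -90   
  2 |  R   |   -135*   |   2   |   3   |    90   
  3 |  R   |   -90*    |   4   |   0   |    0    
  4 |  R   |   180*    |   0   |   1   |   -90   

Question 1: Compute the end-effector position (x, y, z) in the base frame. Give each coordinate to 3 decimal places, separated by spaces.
after link 1: o_1 = (2.8284, 2.8284, 3.0000)
after link 2: o_2 = (-0.0858, 2.7426, 5.1213)
after link 3: o_3 = (-2.0858, 0.7426, 2.2929)
after link 4: o_4 = (-2.7929, 1.4497, 2.2929)

-2.793 1.450 2.293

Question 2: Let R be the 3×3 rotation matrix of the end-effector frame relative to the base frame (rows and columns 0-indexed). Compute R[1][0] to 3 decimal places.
0.707

End-effector x-axis (col 0 of R) = (-0.7071,0.7071,0.0000)
R[1][0] = 0.7071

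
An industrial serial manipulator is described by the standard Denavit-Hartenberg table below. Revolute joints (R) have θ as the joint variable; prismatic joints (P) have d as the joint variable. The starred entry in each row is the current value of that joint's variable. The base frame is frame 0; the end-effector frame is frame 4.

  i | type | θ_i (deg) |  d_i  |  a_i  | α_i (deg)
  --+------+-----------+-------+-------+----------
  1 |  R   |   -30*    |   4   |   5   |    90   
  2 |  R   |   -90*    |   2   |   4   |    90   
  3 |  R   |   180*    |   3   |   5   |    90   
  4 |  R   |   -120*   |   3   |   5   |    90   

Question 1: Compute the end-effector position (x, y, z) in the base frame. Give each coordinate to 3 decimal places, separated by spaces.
after link 1: o_1 = (4.3301, -2.5000, 4.0000)
after link 2: o_2 = (3.3301, -4.2321, 0.0000)
after link 3: o_3 = (0.7321, -2.7321, 5.0000)
after link 4: o_4 = (2.9821, -7.4952, 2.5000)

2.982 -7.495 2.500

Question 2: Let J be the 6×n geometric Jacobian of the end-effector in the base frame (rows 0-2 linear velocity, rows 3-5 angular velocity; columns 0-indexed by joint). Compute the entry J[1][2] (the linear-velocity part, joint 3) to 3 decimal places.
axis z_2 = (-0.8660,0.5000,-0.0000); lever o_n−o_2 = (-0.3481,-3.2631,2.5000)
cross product → J_v[:, 2] = (1.2500,2.1651,3.0000)
J_ω[:, 2] = z_2
entry J[1][2] = 2.1651

2.165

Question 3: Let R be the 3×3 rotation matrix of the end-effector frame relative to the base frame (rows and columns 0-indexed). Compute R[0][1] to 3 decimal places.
-0.500

End-effector y-axis (col 1 of R) = (-0.5000,-0.8660,-0.0000)
R[0][1] = -0.5000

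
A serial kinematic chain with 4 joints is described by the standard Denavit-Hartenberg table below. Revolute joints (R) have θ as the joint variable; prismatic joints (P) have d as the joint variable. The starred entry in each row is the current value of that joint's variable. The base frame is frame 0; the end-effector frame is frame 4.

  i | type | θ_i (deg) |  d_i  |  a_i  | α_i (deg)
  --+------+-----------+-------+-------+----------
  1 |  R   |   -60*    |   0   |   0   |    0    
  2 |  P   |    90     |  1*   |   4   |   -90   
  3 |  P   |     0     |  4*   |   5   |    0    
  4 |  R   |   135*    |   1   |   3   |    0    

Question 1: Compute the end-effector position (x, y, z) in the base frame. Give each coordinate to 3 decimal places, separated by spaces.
3.457 7.769 -1.121

after link 1: o_1 = (0.0000, 0.0000, 0.0000)
after link 2: o_2 = (3.4641, 2.0000, 1.0000)
after link 3: o_3 = (5.7942, 7.9641, 1.0000)
after link 4: o_4 = (3.4571, 7.7695, -1.1213)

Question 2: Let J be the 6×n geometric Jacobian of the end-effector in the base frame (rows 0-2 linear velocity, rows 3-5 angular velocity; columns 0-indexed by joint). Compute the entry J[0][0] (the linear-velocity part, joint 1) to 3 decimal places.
axis z_0 = ẑ; lever o_n−o_0 = (3.4571,7.7695,-1.1213)
cross product → J_v[:, 0] = (-7.7695,3.4571,0.0000)
J_ω[:, 0] = z_0
entry J[0][0] = -7.7695

-7.769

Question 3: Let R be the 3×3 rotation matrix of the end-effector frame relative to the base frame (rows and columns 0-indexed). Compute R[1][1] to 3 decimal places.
End-effector y-axis (col 1 of R) = (-0.6124,-0.3536,0.7071)
R[1][1] = -0.3536

-0.354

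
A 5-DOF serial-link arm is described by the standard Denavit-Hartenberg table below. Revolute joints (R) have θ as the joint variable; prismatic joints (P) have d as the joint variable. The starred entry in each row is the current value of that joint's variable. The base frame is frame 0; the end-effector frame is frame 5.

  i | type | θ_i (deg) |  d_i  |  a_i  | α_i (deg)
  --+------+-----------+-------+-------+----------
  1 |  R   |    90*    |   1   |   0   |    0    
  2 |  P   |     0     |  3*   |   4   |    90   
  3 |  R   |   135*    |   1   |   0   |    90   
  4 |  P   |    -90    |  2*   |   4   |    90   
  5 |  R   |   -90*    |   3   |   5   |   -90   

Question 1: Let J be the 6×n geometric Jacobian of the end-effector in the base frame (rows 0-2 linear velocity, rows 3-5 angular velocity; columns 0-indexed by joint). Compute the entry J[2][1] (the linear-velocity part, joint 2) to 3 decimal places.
prismatic axis z_1 = (0.0000,0.0000,1.0000)
J_v[:, 1] = z_1; J_ω[:, 1] = (0,0,0)
entry J[2][1] = 1.0000

1.000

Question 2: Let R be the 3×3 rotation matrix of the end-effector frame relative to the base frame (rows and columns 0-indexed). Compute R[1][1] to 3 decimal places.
-0.707

End-effector y-axis (col 1 of R) = (-0.0000,-0.7071,0.7071)
R[1][1] = -0.7071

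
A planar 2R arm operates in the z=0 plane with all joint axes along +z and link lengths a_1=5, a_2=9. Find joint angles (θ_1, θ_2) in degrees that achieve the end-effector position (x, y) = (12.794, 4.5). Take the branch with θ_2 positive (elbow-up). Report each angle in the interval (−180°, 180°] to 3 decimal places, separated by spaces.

-0.005 30.007

cos θ_2 = (183.9364−5²−9²)/(2·5·9) = 0.8660; θ_2 = 30.0074° (elbow-up)
β = atan2(4.5000,12.7940) = 19.3782°; ψ = atan2(4.5010,12.7936) = 19.3827°
θ_1 = β − ψ = -0.0045°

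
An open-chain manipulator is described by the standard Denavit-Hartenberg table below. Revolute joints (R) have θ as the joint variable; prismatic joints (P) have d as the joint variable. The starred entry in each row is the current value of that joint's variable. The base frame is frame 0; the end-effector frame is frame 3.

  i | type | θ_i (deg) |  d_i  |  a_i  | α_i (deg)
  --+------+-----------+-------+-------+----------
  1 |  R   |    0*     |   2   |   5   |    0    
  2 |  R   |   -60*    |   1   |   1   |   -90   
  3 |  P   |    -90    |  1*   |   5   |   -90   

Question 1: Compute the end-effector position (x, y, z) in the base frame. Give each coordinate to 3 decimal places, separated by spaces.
after link 1: o_1 = (5.0000, 0.0000, 2.0000)
after link 2: o_2 = (5.5000, -0.8660, 3.0000)
after link 3: o_3 = (6.3660, -0.3660, 8.0000)

6.366 -0.366 8.000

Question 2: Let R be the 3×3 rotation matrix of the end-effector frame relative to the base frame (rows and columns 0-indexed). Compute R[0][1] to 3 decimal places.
-0.866

End-effector y-axis (col 1 of R) = (-0.8660,-0.5000,-0.0000)
R[0][1] = -0.8660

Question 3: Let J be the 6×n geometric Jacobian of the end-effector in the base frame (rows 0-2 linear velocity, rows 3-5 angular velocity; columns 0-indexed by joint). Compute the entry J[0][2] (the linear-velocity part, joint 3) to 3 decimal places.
0.866

prismatic axis z_2 = (0.8660,0.5000,0.0000)
J_v[:, 2] = z_2; J_ω[:, 2] = (0,0,0)
entry J[0][2] = 0.8660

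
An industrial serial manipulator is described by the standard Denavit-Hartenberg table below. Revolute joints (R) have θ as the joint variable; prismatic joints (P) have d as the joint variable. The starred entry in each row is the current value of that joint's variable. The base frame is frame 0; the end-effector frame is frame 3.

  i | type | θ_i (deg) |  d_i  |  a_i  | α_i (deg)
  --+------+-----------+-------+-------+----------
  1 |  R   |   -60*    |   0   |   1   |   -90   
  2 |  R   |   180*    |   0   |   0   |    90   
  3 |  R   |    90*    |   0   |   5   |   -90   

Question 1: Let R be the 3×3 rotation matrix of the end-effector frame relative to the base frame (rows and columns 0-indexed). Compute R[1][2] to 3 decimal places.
End-effector z-axis (col 2 of R) = (0.5000,-0.8660,0.0000)
R[1][2] = -0.8660

-0.866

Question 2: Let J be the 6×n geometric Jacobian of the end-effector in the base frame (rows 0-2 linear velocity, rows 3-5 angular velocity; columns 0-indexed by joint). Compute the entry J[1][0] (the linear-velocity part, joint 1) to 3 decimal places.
axis z_0 = ẑ; lever o_n−o_0 = (4.8301,1.6340,0.0000)
cross product → J_v[:, 0] = (-1.6340,4.8301,0.0000)
J_ω[:, 0] = z_0
entry J[1][0] = 4.8301

4.830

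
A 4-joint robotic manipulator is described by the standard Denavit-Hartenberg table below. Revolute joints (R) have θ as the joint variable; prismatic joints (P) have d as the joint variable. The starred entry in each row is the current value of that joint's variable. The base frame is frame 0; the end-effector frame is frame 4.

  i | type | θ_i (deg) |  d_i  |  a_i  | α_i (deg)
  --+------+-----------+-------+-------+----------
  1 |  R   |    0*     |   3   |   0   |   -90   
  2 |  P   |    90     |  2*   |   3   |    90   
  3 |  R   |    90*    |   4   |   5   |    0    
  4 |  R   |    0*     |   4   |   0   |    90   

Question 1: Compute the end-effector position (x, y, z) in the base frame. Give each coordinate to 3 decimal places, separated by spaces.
8.000 7.000 0.000

after link 1: o_1 = (0.0000, 0.0000, 3.0000)
after link 2: o_2 = (0.0000, 2.0000, 0.0000)
after link 3: o_3 = (4.0000, 7.0000, 0.0000)
after link 4: o_4 = (8.0000, 7.0000, 0.0000)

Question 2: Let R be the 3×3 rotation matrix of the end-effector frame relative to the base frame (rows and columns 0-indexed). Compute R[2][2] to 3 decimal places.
End-effector z-axis (col 2 of R) = (0.0000,0.0000,-1.0000)
R[2][2] = -1.0000

-1.000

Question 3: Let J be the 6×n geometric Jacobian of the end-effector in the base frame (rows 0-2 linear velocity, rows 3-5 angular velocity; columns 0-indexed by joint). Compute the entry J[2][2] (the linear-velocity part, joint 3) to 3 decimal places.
5.000

axis z_2 = (1.0000,0.0000,0.0000); lever o_n−o_2 = (8.0000,5.0000,0.0000)
cross product → J_v[:, 2] = (-0.0000,0.0000,5.0000)
J_ω[:, 2] = z_2
entry J[2][2] = 5.0000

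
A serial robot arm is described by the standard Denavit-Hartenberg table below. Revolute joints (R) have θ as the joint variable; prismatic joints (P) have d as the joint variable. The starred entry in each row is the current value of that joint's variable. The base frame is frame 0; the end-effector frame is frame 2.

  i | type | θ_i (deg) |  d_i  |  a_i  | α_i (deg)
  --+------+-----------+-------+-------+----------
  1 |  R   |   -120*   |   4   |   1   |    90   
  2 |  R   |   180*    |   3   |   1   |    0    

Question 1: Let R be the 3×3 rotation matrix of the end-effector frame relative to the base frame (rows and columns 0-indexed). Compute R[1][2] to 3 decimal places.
End-effector z-axis (col 2 of R) = (-0.8660,0.5000,0.0000)
R[1][2] = 0.5000

0.500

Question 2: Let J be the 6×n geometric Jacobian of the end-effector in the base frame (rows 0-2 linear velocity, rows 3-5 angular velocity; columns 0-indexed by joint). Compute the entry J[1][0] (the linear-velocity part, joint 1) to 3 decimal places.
-2.598

axis z_0 = ẑ; lever o_n−o_0 = (-2.5981,1.5000,4.0000)
cross product → J_v[:, 0] = (-1.5000,-2.5981,0.0000)
J_ω[:, 0] = z_0
entry J[1][0] = -2.5981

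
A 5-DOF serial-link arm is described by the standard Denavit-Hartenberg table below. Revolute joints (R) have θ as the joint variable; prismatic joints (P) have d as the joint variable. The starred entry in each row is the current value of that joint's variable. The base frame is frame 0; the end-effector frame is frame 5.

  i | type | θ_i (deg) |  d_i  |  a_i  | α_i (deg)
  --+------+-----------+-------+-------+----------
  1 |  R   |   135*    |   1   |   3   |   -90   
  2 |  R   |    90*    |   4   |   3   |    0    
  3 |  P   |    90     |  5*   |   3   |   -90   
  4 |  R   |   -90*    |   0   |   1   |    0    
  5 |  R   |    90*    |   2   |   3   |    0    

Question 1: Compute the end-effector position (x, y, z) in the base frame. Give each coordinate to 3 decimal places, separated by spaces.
after link 1: o_1 = (-2.1213, 2.1213, 1.0000)
after link 2: o_2 = (-4.9497, -0.7071, -2.0000)
after link 3: o_3 = (-6.3640, -6.3640, -2.0000)
after link 4: o_4 = (-7.0711, -7.0711, -2.0000)
after link 5: o_5 = (-4.9497, -9.1924, -0.0000)

-4.950 -9.192 -0.000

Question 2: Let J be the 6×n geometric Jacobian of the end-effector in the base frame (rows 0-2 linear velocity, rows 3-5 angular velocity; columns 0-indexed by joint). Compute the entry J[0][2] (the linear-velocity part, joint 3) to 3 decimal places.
-0.707

prismatic axis z_2 = (-0.7071,-0.7071,0.0000)
J_v[:, 2] = z_2; J_ω[:, 2] = (0,0,0)
entry J[0][2] = -0.7071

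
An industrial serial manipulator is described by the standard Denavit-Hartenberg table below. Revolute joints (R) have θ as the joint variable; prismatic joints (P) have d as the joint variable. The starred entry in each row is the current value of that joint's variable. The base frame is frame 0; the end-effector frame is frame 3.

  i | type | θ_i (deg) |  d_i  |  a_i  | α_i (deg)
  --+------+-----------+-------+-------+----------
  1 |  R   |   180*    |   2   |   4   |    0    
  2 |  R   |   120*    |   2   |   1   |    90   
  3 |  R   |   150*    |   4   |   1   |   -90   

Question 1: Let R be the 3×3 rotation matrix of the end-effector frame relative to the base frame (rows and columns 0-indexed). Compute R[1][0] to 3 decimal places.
0.750

End-effector x-axis (col 0 of R) = (-0.4330,0.7500,0.5000)
R[1][0] = 0.7500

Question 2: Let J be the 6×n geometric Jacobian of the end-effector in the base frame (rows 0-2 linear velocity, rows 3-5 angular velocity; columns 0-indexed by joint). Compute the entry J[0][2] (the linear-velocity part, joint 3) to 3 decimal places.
-0.250

axis z_2 = (-0.8660,-0.5000,0.0000); lever o_n−o_2 = (-3.8971,-1.2500,0.5000)
cross product → J_v[:, 2] = (-0.2500,0.4330,-0.8660)
J_ω[:, 2] = z_2
entry J[0][2] = -0.2500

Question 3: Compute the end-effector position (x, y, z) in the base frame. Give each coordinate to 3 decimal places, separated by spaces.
-7.397 -2.116 4.500

after link 1: o_1 = (-4.0000, 0.0000, 2.0000)
after link 2: o_2 = (-3.5000, -0.8660, 4.0000)
after link 3: o_3 = (-7.3971, -2.1160, 4.5000)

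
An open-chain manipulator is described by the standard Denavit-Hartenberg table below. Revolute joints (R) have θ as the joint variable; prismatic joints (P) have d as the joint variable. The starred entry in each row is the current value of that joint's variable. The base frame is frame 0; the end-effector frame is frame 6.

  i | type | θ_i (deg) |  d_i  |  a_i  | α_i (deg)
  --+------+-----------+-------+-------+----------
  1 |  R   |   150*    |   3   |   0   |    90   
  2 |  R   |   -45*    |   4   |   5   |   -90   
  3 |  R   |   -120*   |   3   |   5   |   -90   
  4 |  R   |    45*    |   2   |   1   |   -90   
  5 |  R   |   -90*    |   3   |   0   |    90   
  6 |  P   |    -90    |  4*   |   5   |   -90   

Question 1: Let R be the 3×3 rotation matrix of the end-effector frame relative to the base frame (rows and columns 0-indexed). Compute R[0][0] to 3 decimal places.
End-effector x-axis (col 0 of R) = (0.0897,0.6553,0.7500)
R[0][0] = 0.0897

0.090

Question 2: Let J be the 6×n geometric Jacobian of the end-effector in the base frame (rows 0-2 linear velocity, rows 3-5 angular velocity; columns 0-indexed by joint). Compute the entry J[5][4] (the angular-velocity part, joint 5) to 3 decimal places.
-0.750

axis z_4 = (-0.0897,-0.6553,-0.7500); lever o_n−o_4 = (-3.6435,0.6893,2.5000)
cross product → J_v[:, 4] = (-1.1213,2.9568,-2.4495)
J_ω[:, 4] = z_4
entry J[5][4] = -0.7500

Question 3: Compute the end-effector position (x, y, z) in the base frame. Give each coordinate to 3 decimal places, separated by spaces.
-2.451 11.482 4.379

after link 1: o_1 = (0.0000, 0.0000, 3.0000)
after link 2: o_2 = (-1.0619, 5.2319, -0.5355)
after link 3: o_3 = (0.7970, 9.1586, 3.3536)
after link 4: o_4 = (1.1921, 10.7924, 1.8788)
after link 5: o_5 = (0.9230, 8.8264, -0.3712)
after link 6: o_6 = (-2.4514, 11.4817, 4.3788)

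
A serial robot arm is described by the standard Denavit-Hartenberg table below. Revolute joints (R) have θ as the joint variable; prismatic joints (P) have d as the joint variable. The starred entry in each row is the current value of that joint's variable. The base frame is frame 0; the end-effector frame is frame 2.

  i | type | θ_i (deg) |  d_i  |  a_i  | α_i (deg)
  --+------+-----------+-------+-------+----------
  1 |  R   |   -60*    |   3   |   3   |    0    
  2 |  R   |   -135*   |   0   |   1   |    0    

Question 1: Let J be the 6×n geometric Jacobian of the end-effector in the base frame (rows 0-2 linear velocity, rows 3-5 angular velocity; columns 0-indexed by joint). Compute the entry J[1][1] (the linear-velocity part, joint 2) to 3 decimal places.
-0.966

axis z_1 = (0.0000,0.0000,1.0000); lever o_n−o_1 = (-0.9659,0.2588,0.0000)
cross product → J_v[:, 1] = (-0.2588,-0.9659,0.0000)
J_ω[:, 1] = z_1
entry J[1][1] = -0.9659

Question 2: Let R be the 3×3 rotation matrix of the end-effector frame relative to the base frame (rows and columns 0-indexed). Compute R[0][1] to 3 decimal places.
-0.259

End-effector y-axis (col 1 of R) = (-0.2588,-0.9659,0.0000)
R[0][1] = -0.2588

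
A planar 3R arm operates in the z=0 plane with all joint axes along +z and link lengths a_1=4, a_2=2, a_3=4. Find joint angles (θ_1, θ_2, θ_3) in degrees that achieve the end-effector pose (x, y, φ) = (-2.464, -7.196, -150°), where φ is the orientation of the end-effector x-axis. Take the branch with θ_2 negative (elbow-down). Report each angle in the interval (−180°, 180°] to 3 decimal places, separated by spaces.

-59.997 -60.006 -29.997

wrist centre = target − a_3·(cos φ, sin φ) = (1.0001, -5.1960)
cos θ_2 = (27.9986−4²−2²)/(2·4·2) = 0.4999; θ_2 = -60.0057° (elbow-down)
β = atan2(-5.1960,1.0001) = -79.1052°; ψ = atan2(-1.7322,4.9998) = -19.1082°
θ_1 = β − ψ = -59.9970°
θ_3 = φ − θ_1 − θ_2 = -29.9973° (wrapped to (-180°,180°])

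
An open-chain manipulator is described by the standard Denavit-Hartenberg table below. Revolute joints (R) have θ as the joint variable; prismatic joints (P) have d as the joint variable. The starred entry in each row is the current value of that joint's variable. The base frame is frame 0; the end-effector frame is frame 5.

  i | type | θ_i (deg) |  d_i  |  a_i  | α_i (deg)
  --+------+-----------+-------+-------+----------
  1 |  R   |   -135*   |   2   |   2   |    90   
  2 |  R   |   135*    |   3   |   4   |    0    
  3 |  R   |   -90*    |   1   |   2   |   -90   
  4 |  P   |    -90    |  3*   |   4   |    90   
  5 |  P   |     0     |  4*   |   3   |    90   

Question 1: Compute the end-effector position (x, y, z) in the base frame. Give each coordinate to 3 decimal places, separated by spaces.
after link 1: o_1 = (-1.4142, -1.4142, 2.0000)
after link 2: o_2 = (-1.5355, 2.7071, 4.8284)
after link 3: o_3 = (-3.2426, 2.4142, 6.2426)
after link 4: o_4 = (-4.5711, 6.7426, 8.3640)
after link 5: o_5 = (-4.6924, 10.8640, 5.5355)

-4.692 10.864 5.536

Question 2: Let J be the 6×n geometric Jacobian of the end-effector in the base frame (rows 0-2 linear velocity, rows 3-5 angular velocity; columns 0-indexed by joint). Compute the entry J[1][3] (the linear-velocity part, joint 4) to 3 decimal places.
0.500

prismatic axis z_3 = (0.5000,0.5000,0.7071)
J_v[:, 3] = z_3; J_ω[:, 3] = (0,0,0)
entry J[1][3] = 0.5000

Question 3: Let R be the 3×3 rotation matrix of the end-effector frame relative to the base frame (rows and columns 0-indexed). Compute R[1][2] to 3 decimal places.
End-effector z-axis (col 2 of R) = (-0.5000,-0.5000,-0.7071)
R[1][2] = -0.5000

-0.500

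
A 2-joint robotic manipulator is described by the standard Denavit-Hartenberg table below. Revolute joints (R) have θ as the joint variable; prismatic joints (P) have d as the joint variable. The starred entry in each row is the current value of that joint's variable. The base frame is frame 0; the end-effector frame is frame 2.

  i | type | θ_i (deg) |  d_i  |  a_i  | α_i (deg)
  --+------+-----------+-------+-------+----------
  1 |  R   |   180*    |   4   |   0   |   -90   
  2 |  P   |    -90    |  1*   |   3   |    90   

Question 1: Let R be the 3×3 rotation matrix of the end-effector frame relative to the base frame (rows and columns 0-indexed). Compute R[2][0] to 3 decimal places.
End-effector x-axis (col 0 of R) = (-0.0000,0.0000,1.0000)
R[2][0] = 1.0000

1.000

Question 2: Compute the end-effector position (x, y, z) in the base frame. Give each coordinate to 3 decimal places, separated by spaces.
after link 1: o_1 = (0.0000, 0.0000, 4.0000)
after link 2: o_2 = (-0.0000, -1.0000, 7.0000)

-0.000 -1.000 7.000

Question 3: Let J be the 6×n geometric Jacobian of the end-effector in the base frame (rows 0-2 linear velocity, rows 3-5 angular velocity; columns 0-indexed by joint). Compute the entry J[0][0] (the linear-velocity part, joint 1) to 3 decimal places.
1.000

axis z_0 = ẑ; lever o_n−o_0 = (-0.0000,-1.0000,7.0000)
cross product → J_v[:, 0] = (1.0000,-0.0000,0.0000)
J_ω[:, 0] = z_0
entry J[0][0] = 1.0000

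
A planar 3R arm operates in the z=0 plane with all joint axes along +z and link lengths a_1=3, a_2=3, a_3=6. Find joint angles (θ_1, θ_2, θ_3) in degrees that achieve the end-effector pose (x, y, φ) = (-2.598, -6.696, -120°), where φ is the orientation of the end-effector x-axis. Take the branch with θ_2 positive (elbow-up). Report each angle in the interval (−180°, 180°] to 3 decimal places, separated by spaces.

wrist centre = target − a_3·(cos φ, sin φ) = (0.4020, -1.4998)
cos θ_2 = (2.4111−3²−3²)/(2·3·3) = -0.8660; θ_2 = 150.0025° (elbow-up)
β = atan2(-1.4998,0.4020) = -74.9958°; ψ = atan2(1.4999,0.4019) = 75.0013°
θ_1 = β − ψ = -149.9971°
θ_3 = φ − θ_1 − θ_2 = -120.0054° (wrapped to (-180°,180°])

-149.997 150.003 -120.005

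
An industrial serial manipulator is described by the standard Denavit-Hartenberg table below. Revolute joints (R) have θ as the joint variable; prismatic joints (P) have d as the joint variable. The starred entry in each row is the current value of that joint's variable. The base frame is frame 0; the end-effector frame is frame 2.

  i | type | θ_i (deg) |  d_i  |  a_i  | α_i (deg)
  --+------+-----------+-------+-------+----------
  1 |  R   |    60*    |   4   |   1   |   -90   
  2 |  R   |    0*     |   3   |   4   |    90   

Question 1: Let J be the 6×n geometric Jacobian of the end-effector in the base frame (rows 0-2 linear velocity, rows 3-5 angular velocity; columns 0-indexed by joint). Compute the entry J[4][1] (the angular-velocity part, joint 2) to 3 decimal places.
axis z_1 = (-0.8660,0.5000,0.0000); lever o_n−o_1 = (-0.5981,4.9641,0.0000)
cross product → J_v[:, 1] = (-0.0000,-0.0000,-4.0000)
J_ω[:, 1] = z_1
entry J[4][1] = 0.5000

0.500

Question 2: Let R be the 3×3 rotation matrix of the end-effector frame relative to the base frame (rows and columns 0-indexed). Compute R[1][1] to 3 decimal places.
0.500

End-effector y-axis (col 1 of R) = (-0.8660,0.5000,0.0000)
R[1][1] = 0.5000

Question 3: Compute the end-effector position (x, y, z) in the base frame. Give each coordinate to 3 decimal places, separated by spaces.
after link 1: o_1 = (0.5000, 0.8660, 4.0000)
after link 2: o_2 = (-0.0981, 5.8301, 4.0000)

-0.098 5.830 4.000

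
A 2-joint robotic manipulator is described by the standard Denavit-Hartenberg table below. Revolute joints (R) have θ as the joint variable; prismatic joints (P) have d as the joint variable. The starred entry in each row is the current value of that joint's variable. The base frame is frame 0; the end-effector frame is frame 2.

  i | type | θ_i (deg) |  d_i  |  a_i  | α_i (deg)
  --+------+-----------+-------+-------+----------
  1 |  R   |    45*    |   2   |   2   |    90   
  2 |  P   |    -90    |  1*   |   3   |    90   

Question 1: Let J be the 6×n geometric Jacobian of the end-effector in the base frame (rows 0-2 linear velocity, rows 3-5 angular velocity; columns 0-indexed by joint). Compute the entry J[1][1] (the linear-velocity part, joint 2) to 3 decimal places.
prismatic axis z_1 = (0.7071,-0.7071,0.0000)
J_v[:, 1] = z_1; J_ω[:, 1] = (0,0,0)
entry J[1][1] = -0.7071

-0.707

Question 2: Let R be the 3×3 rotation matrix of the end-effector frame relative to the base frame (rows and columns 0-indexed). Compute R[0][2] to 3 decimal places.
End-effector z-axis (col 2 of R) = (-0.7071,-0.7071,-0.0000)
R[0][2] = -0.7071

-0.707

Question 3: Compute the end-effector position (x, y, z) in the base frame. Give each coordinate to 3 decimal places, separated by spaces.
after link 1: o_1 = (1.4142, 1.4142, 2.0000)
after link 2: o_2 = (2.1213, 0.7071, -1.0000)

2.121 0.707 -1.000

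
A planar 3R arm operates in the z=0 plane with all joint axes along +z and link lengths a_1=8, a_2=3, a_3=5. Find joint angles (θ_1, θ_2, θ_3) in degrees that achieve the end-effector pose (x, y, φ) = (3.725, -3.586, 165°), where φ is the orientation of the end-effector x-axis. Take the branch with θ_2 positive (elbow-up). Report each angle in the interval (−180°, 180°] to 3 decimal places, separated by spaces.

wrist centre = target − a_3·(cos φ, sin φ) = (8.5546, -4.8801)
cos θ_2 = (96.9970−8²−3²)/(2·8·3) = 0.4999; θ_2 = 60.0041° (elbow-up)
β = atan2(-4.8801,8.5546) = -29.7031°; ψ = atan2(2.5982,9.4998) = 15.2962°
θ_1 = β − ψ = -44.9994°
θ_3 = φ − θ_1 − θ_2 = 149.9953° (wrapped to (-180°,180°])

-44.999 60.004 149.995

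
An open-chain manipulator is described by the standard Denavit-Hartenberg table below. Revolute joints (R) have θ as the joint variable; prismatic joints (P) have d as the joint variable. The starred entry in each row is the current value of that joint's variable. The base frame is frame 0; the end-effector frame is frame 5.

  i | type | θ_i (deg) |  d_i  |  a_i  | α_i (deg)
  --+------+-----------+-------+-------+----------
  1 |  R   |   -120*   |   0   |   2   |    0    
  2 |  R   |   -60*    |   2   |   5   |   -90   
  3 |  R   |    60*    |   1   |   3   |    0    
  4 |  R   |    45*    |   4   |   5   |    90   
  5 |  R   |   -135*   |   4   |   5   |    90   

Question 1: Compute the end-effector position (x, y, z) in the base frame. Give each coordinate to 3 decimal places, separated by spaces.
after link 1: o_1 = (-1.0000, -1.7321, 0.0000)
after link 2: o_2 = (-6.0000, -1.7321, 2.0000)
after link 3: o_3 = (-7.5000, -2.7321, -0.5981)
after link 4: o_4 = (-6.2059, -6.7321, -5.4277)
after link 5: o_5 = (-10.9847, -3.1965, -3.0479)

-10.985 -3.197 -3.048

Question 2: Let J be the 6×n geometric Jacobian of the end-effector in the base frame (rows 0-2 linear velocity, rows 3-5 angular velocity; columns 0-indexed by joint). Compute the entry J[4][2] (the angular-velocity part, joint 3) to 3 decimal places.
axis z_2 = (0.0000,-1.0000,0.0000); lever o_n−o_2 = (-4.9847,-1.4645,-5.0479)
cross product → J_v[:, 2] = (5.0479,0.0000,-4.9847)
J_ω[:, 2] = z_2
entry J[4][2] = -1.0000

-1.000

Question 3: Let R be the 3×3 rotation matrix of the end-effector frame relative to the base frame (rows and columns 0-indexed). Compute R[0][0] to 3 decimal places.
-0.183

End-effector x-axis (col 0 of R) = (-0.1830,0.7071,0.6830)
R[0][0] = -0.1830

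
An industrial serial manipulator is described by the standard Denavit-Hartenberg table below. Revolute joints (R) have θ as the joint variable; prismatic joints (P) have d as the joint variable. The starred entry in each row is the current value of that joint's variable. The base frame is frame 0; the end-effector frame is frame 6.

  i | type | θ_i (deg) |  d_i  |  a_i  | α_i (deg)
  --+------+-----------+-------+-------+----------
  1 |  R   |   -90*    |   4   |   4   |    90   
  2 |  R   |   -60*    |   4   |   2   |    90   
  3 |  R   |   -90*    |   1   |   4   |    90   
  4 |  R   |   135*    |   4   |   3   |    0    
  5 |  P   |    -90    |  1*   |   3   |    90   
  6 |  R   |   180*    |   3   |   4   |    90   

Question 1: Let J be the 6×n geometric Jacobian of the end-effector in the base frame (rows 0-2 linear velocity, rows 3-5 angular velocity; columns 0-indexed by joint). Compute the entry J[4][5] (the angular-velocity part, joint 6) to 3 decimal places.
-0.612

axis z_5 = (0.7071,-0.6124,0.3536); lever o_n−o_5 = (-0.7071,-4.2866,2.4749)
cross product → J_v[:, 5] = (-0.0000,-2.0000,-3.4641)
J_ω[:, 5] = z_5
entry J[4][5] = -0.6124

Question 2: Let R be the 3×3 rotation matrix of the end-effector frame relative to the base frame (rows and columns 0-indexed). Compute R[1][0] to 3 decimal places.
End-effector x-axis (col 0 of R) = (-0.7071,-0.6124,0.3536)
R[1][0] = -0.6124

-0.612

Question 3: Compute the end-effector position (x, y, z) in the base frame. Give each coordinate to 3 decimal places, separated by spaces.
after link 1: o_1 = (0.0000, -4.0000, 4.0000)
after link 2: o_2 = (-4.0000, -5.0000, 2.2679)
after link 3: o_3 = (-0.0000, -4.1340, 1.7679)
after link 4: o_4 = (-2.1213, -0.2969, 4.1714)
after link 5: o_5 = (-0.0000, 2.0403, 3.9768)
after link 6: o_6 = (-0.7071, -2.2463, 6.4516)

-0.707 -2.246 6.452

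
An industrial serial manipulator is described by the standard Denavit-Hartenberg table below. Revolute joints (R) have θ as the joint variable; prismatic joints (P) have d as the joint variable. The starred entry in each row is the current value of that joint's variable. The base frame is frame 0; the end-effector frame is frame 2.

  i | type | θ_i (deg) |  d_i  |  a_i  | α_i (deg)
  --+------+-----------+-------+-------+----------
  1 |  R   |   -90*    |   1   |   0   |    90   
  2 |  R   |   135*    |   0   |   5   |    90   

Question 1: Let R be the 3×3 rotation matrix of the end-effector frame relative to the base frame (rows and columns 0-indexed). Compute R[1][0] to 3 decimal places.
0.707

End-effector x-axis (col 0 of R) = (0.0000,0.7071,0.7071)
R[1][0] = 0.7071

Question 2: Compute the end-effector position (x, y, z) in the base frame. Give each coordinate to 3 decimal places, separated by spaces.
0.000 3.536 4.536

after link 1: o_1 = (0.0000, 0.0000, 1.0000)
after link 2: o_2 = (0.0000, 3.5355, 4.5355)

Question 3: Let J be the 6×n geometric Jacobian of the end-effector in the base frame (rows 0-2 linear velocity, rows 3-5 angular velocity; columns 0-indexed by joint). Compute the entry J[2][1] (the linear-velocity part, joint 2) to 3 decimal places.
axis z_1 = (-1.0000,-0.0000,0.0000); lever o_n−o_1 = (0.0000,3.5355,3.5355)
cross product → J_v[:, 1] = (-0.0000,3.5355,-3.5355)
J_ω[:, 1] = z_1
entry J[2][1] = -3.5355

-3.536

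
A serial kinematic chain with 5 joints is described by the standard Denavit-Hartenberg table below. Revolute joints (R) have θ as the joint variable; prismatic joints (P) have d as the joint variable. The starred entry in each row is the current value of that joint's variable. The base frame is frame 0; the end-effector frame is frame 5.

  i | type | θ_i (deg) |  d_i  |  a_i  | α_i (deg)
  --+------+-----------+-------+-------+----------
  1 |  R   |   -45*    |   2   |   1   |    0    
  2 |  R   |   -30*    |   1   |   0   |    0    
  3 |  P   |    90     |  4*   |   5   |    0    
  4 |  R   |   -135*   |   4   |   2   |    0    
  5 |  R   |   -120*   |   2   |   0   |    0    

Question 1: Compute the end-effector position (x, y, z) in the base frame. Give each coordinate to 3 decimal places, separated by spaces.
after link 1: o_1 = (0.7071, -0.7071, 2.0000)
after link 2: o_2 = (0.7071, -0.7071, 3.0000)
after link 3: o_3 = (5.5367, 0.5870, 7.0000)
after link 4: o_4 = (4.5367, -1.1451, 11.0000)
after link 5: o_5 = (4.5367, -1.1451, 13.0000)

4.537 -1.145 13.000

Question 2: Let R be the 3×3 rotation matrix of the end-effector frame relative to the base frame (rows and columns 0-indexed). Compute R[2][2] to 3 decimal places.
End-effector z-axis (col 2 of R) = (0.0000,0.0000,1.0000)
R[2][2] = 1.0000

1.000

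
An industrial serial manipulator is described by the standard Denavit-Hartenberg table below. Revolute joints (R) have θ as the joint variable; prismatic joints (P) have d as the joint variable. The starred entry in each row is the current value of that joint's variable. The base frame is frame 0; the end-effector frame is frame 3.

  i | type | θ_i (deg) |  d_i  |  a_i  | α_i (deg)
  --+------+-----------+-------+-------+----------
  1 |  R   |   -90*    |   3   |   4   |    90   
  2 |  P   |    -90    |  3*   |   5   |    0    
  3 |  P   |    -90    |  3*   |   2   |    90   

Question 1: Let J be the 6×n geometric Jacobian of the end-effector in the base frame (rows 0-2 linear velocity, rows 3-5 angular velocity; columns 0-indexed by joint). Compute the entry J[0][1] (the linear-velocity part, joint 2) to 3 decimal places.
-1.000

prismatic axis z_1 = (-1.0000,-0.0000,0.0000)
J_v[:, 1] = z_1; J_ω[:, 1] = (0,0,0)
entry J[0][1] = -1.0000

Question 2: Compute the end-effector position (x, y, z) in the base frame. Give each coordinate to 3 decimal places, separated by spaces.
-6.000 -2.000 -2.000

after link 1: o_1 = (0.0000, -4.0000, 3.0000)
after link 2: o_2 = (-3.0000, -4.0000, -2.0000)
after link 3: o_3 = (-6.0000, -2.0000, -2.0000)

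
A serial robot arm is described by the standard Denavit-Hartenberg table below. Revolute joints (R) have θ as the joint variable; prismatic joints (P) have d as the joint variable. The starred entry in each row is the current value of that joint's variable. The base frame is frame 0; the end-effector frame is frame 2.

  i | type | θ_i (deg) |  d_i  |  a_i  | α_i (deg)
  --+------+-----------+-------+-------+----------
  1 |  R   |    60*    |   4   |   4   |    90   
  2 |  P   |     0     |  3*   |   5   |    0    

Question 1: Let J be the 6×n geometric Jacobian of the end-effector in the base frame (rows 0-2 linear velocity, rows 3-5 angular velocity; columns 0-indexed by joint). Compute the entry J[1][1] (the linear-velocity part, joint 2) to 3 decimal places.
-0.500

prismatic axis z_1 = (0.8660,-0.5000,0.0000)
J_v[:, 1] = z_1; J_ω[:, 1] = (0,0,0)
entry J[1][1] = -0.5000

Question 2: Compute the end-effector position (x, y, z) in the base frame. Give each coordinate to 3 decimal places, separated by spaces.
7.098 6.294 4.000

after link 1: o_1 = (2.0000, 3.4641, 4.0000)
after link 2: o_2 = (7.0981, 6.2942, 4.0000)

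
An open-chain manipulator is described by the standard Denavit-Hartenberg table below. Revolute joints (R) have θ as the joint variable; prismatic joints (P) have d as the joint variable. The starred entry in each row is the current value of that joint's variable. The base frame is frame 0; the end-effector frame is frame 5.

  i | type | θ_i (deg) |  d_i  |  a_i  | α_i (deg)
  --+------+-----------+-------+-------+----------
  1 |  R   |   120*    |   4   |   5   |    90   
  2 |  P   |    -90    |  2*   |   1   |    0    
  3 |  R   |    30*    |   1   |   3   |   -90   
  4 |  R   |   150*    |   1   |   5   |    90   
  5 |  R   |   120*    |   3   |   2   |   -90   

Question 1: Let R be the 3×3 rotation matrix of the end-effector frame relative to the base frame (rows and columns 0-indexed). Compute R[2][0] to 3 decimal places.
0.058

End-effector x-axis (col 0 of R) = (-0.2667,0.9620,0.0580)
R[2][0] = 0.0580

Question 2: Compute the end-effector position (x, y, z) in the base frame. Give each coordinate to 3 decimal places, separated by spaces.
after link 1: o_1 = (-2.5000, 4.3301, 4.0000)
after link 2: o_2 = (-0.7679, 5.3301, 3.0000)
after link 3: o_3 = (-0.6519, 7.1292, 0.4019)
after link 4: o_4 = (-2.1675, 4.7542, 4.6519)
after link 5: o_5 = (-5.3260, 6.0287, 3.4689)

-5.326 6.029 3.469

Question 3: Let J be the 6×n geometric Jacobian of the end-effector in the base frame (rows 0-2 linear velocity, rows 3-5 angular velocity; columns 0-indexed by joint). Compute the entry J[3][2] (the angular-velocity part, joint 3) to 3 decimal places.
axis z_2 = (0.8660,0.5000,0.0000); lever o_n−o_2 = (-4.5580,0.6986,0.4689)
cross product → J_v[:, 2] = (0.2345,-0.4061,2.8840)
J_ω[:, 2] = z_2
entry J[3][2] = 0.8660

0.866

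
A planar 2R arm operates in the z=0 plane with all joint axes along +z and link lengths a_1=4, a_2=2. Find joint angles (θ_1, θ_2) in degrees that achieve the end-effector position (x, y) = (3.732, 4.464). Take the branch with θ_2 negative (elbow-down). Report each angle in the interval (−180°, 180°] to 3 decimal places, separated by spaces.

60.003 -30.009

cos θ_2 = (33.8551−4²−2²)/(2·4·2) = 0.8659; θ_2 = -30.0092° (elbow-down)
β = atan2(4.4640,3.7320) = 50.1037°; ψ = atan2(-1.0003,5.7319) = -9.8991°
θ_1 = β − ψ = 60.0027°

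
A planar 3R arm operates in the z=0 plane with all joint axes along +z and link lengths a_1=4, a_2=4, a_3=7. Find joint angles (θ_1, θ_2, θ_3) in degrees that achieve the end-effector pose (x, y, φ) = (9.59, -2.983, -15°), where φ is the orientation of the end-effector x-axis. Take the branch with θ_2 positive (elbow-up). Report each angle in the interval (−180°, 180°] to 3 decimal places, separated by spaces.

wrist centre = target − a_3·(cos φ, sin φ) = (2.8285, -1.1713)
cos θ_2 = (9.3724−4²−4²)/(2·4·4) = -0.7071; θ_2 = 135.0005° (elbow-up)
β = atan2(-1.1713,2.8285) = -22.4940°; ψ = atan2(2.8284,1.1715) = 67.5002°
θ_1 = β − ψ = -89.9943°
θ_3 = φ − θ_1 − θ_2 = -60.0062° (wrapped to (-180°,180°])

-89.994 135.000 -60.006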